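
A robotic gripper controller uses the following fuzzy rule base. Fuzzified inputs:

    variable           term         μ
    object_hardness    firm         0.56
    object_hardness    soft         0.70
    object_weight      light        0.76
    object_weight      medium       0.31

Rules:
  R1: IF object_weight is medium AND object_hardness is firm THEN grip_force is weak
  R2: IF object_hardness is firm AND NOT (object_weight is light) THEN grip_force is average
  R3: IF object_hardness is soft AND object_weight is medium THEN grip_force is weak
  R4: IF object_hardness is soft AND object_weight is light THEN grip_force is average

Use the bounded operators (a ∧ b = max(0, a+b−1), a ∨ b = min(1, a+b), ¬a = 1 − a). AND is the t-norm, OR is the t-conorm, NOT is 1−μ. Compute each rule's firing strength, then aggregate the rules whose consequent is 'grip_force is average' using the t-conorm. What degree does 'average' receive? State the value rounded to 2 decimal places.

R1: medium=0.31, firm=0.56; AND[max(0, a+b−1)] → w = 0.00
R2: firm=0.56, ¬light=1−0.76=0.24; AND[max(0, a+b−1)] → w = 0.00
R3: soft=0.70, medium=0.31; AND[max(0, a+b−1)] → w = 0.01
R4: soft=0.70, light=0.76; AND[max(0, a+b−1)] → w = 0.46
Rules with consequent 'average': {R2, R4} → strengths 0.00, 0.46
Aggregate via t-conorm [min(1, a+b)]: 0.46

0.46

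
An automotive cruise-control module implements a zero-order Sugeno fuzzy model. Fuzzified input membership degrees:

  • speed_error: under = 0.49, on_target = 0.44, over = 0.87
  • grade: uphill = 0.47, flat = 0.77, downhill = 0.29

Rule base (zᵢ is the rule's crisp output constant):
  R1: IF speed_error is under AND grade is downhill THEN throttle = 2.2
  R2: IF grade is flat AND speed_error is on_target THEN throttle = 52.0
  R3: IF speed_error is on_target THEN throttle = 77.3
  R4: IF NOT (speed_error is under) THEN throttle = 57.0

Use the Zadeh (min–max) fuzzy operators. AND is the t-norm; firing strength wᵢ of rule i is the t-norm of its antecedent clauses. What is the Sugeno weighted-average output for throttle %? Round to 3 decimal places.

R1 (z=2.2): under=0.49, downhill=0.29; AND[min(a, b)] → w = 0.29
R2 (z=52.0): flat=0.77, on_target=0.44; AND[min(a, b)] → w = 0.44
R3 (z=77.3): on_target=0.44 → w = 0.44
R4 (z=57.0): ¬under=1−0.49=0.51 → w = 0.51
Weighted average = (0.29·2.2 + 0.44·52.0 + 0.44·77.3 + 0.51·57.0) / (0.29 + 0.44 + 0.44 + 0.51)
  = 86.6000 / 1.6800 = 51.548

51.548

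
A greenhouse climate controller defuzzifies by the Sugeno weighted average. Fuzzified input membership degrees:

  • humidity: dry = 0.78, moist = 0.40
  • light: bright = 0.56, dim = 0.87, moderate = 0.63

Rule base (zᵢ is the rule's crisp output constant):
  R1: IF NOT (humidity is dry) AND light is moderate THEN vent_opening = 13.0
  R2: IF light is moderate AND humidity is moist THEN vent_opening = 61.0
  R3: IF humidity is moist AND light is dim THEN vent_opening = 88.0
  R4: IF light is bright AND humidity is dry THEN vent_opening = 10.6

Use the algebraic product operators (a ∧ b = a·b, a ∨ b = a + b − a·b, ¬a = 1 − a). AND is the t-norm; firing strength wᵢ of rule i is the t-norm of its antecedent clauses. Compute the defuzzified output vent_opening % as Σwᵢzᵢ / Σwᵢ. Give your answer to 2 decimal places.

44.60

R1 (z=13.0): ¬dry=1−0.78=0.22, moderate=0.63; AND[a·b] → w = 0.1386
R2 (z=61.0): moderate=0.63, moist=0.40; AND[a·b] → w = 0.2520
R3 (z=88.0): moist=0.40, dim=0.87; AND[a·b] → w = 0.3480
R4 (z=10.6): bright=0.56, dry=0.78; AND[a·b] → w = 0.4368
Weighted average = (0.1386·13.0 + 0.2520·61.0 + 0.3480·88.0 + 0.4368·10.6) / (0.1386 + 0.2520 + 0.3480 + 0.4368)
  = 52.4279 / 1.1754 = 44.60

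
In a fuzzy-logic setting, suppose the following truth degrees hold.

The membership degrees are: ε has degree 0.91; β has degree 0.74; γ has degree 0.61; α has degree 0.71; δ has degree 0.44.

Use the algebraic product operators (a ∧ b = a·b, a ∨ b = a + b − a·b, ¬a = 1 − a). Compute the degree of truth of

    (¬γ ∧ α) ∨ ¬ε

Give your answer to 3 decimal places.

0.342

¬γ = 1 − 0.6100 = 0.3900
¬γ ∧ α = a·b on (0.3900, 0.7100) = 0.2769
¬ε = 1 − 0.9100 = 0.0900
(¬γ ∧ α) ∨ ¬ε = a + b − a·b on (0.2769, 0.0900) = 0.3420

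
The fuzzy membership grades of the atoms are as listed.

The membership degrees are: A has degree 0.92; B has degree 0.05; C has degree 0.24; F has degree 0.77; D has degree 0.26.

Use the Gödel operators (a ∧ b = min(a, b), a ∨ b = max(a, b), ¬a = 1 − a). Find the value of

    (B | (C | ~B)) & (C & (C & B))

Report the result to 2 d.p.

~B = 1 − 0.05 = 0.95
C | ~B = max(a, b) on (0.24, 0.95) = 0.95
B | (C | ~B) = max(a, b) on (0.05, 0.95) = 0.95
C & B = min(a, b) on (0.24, 0.05) = 0.05
C & (C & B) = min(a, b) on (0.24, 0.05) = 0.05
(B | (C | ~B)) & (C & (C & B)) = min(a, b) on (0.95, 0.05) = 0.05

0.05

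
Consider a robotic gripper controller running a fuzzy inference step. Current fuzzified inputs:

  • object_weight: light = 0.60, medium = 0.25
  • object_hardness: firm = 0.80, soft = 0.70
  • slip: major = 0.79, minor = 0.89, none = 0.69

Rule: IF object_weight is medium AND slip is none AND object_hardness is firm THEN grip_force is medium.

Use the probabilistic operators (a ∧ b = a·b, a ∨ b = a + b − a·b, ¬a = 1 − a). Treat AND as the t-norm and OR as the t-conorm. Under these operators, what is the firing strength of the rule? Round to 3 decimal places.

0.138

firing strength: medium=0.25, none=0.69, firm=0.80; AND[a·b] → w = 0.1380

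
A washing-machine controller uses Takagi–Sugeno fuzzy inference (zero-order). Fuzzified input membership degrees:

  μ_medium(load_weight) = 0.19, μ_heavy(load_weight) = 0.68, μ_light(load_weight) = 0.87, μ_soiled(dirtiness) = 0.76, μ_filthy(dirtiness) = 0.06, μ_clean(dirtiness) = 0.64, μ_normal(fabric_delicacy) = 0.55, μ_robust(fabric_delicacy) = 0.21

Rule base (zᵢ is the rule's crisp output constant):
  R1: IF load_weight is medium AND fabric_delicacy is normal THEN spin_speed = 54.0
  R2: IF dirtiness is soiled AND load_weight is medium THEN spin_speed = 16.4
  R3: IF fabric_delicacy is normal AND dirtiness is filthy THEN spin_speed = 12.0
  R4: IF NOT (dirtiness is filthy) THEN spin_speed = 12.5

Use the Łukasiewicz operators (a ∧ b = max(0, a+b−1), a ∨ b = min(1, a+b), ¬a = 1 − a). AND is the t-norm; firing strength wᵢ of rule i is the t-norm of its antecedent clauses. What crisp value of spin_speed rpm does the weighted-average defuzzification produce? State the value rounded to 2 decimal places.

R1 (z=54.0): medium=0.19, normal=0.55; AND[max(0, a+b−1)] → w = 0.00
R2 (z=16.4): soiled=0.76, medium=0.19; AND[max(0, a+b−1)] → w = 0.00
R3 (z=12.0): normal=0.55, filthy=0.06; AND[max(0, a+b−1)] → w = 0.00
R4 (z=12.5): ¬filthy=1−0.06=0.94 → w = 0.94
Weighted average = (0.00·54.0 + 0.00·16.4 + 0.00·12.0 + 0.94·12.5) / (0.00 + 0.00 + 0.00 + 0.94)
  = 11.7500 / 0.9400 = 12.50

12.50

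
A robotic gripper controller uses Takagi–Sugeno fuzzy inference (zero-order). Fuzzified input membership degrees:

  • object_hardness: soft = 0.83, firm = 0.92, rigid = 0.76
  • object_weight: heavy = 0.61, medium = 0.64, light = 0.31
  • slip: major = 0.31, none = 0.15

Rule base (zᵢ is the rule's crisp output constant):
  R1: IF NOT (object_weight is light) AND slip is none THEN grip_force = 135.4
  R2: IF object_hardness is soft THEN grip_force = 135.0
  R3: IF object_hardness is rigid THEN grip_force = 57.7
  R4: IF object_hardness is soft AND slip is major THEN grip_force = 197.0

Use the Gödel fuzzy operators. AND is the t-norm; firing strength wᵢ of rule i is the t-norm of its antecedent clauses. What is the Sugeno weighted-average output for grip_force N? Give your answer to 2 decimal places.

115.75

R1 (z=135.4): ¬light=1−0.31=0.69, none=0.15; AND[min(a, b)] → w = 0.15
R2 (z=135.0): soft=0.83 → w = 0.83
R3 (z=57.7): rigid=0.76 → w = 0.76
R4 (z=197.0): soft=0.83, major=0.31; AND[min(a, b)] → w = 0.31
Weighted average = (0.15·135.4 + 0.83·135.0 + 0.76·57.7 + 0.31·197.0) / (0.15 + 0.83 + 0.76 + 0.31)
  = 237.2820 / 2.0500 = 115.75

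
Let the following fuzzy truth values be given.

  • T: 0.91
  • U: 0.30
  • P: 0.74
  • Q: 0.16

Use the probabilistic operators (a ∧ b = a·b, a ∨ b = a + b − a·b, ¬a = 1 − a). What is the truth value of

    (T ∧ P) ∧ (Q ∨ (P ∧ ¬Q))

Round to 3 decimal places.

0.459

T ∧ P = a·b on (0.9100, 0.7400) = 0.6734
¬Q = 1 − 0.1600 = 0.8400
P ∧ ¬Q = a·b on (0.7400, 0.8400) = 0.6216
Q ∨ (P ∧ ¬Q) = a + b − a·b on (0.1600, 0.6216) = 0.6821
(T ∧ P) ∧ (Q ∨ (P ∧ ¬Q)) = a·b on (0.6734, 0.6821) = 0.4594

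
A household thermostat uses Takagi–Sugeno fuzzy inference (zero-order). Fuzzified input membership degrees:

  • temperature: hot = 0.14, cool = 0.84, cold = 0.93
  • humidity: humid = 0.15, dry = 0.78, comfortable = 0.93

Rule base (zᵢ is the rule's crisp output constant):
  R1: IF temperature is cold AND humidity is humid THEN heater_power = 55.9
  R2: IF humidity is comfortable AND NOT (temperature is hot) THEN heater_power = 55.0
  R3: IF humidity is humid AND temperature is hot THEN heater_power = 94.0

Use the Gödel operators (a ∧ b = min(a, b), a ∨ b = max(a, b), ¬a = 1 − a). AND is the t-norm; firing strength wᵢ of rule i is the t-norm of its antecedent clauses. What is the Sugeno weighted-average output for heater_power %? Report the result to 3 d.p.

59.865

R1 (z=55.9): cold=0.93, humid=0.15; AND[min(a, b)] → w = 0.15
R2 (z=55.0): comfortable=0.93, ¬hot=1−0.14=0.86; AND[min(a, b)] → w = 0.86
R3 (z=94.0): humid=0.15, hot=0.14; AND[min(a, b)] → w = 0.14
Weighted average = (0.15·55.9 + 0.86·55.0 + 0.14·94.0) / (0.15 + 0.86 + 0.14)
  = 68.8450 / 1.1500 = 59.865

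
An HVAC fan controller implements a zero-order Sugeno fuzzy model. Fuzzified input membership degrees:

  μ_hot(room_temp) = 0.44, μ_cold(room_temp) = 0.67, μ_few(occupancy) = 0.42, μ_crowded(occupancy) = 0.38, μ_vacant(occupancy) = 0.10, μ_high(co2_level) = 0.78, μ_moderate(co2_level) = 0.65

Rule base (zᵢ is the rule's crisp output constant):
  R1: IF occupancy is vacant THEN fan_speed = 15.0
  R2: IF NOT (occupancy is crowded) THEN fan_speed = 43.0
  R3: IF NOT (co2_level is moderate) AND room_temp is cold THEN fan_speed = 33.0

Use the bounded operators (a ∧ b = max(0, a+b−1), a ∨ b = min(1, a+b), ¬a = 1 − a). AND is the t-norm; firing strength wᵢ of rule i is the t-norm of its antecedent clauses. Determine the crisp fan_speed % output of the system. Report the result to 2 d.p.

R1 (z=15.0): vacant=0.10 → w = 0.10
R2 (z=43.0): ¬crowded=1−0.38=0.62 → w = 0.62
R3 (z=33.0): ¬moderate=1−0.65=0.35, cold=0.67; AND[max(0, a+b−1)] → w = 0.02
Weighted average = (0.10·15.0 + 0.62·43.0 + 0.02·33.0) / (0.10 + 0.62 + 0.02)
  = 28.8200 / 0.7400 = 38.95

38.95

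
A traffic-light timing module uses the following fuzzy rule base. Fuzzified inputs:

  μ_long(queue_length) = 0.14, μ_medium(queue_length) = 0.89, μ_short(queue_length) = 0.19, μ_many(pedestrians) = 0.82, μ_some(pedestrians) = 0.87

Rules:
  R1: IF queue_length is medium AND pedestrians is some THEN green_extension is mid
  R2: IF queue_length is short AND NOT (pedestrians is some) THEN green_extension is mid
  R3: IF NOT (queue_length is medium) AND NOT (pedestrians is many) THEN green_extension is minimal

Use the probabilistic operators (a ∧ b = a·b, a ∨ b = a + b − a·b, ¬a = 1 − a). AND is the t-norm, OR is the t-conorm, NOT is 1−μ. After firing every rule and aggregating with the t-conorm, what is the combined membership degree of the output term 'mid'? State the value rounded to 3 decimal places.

0.780

R1: medium=0.89, some=0.87; AND[a·b] → w = 0.7743
R2: short=0.19, ¬some=1−0.87=0.13; AND[a·b] → w = 0.0247
R3: ¬medium=1−0.89=0.11, ¬many=1−0.82=0.18; AND[a·b] → w = 0.0198
Rules with consequent 'mid': {R1, R2} → strengths 0.7743, 0.0247
Aggregate via t-conorm [a + b − a·b]: 0.7799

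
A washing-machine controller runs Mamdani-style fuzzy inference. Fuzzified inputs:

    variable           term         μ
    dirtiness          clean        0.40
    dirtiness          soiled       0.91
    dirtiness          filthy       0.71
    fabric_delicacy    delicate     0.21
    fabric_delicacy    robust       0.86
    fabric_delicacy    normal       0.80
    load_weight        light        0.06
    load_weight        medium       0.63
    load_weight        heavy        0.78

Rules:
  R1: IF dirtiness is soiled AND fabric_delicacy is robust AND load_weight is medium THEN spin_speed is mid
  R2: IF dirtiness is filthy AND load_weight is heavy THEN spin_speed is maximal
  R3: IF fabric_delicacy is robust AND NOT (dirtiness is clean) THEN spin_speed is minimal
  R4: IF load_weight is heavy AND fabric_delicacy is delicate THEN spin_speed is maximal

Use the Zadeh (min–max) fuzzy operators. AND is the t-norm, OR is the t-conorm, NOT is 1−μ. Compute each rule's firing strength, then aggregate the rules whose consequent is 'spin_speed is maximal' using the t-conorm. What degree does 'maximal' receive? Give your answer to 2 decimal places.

R1: soiled=0.91, robust=0.86, medium=0.63; AND[min(a, b)] → w = 0.63
R2: filthy=0.71, heavy=0.78; AND[min(a, b)] → w = 0.71
R3: robust=0.86, ¬clean=1−0.40=0.60; AND[min(a, b)] → w = 0.60
R4: heavy=0.78, delicate=0.21; AND[min(a, b)] → w = 0.21
Rules with consequent 'maximal': {R2, R4} → strengths 0.71, 0.21
Aggregate via t-conorm [max(a, b)]: 0.71

0.71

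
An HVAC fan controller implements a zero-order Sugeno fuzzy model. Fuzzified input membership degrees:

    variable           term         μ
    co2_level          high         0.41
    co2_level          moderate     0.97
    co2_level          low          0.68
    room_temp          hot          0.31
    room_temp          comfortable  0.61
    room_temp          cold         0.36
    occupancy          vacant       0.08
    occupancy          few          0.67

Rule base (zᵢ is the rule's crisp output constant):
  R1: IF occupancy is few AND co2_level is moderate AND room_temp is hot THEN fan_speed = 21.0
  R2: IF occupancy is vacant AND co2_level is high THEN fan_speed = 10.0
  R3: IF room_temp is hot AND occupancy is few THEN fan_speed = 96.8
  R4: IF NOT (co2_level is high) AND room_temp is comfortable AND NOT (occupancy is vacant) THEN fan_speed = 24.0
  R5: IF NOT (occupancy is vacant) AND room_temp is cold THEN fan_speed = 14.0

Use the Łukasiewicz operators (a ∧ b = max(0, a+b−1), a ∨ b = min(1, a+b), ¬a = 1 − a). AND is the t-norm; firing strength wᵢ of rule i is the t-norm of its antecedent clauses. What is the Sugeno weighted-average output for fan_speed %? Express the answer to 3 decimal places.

17.000

R1 (z=21.0): few=0.67, moderate=0.97, hot=0.31; AND[max(0, a+b−1)] → w = 0.00
R2 (z=10.0): vacant=0.08, high=0.41; AND[max(0, a+b−1)] → w = 0.00
R3 (z=96.8): hot=0.31, few=0.67; AND[max(0, a+b−1)] → w = 0.00
R4 (z=24.0): ¬high=1−0.41=0.59, comfortable=0.61, ¬vacant=1−0.08=0.92; AND[max(0, a+b−1)] → w = 0.12
R5 (z=14.0): ¬vacant=1−0.08=0.92, cold=0.36; AND[max(0, a+b−1)] → w = 0.28
Weighted average = (0.00·21.0 + 0.00·10.0 + 0.00·96.8 + 0.12·24.0 + 0.28·14.0) / (0.00 + 0.00 + 0.00 + 0.12 + 0.28)
  = 6.8000 / 0.4000 = 17.000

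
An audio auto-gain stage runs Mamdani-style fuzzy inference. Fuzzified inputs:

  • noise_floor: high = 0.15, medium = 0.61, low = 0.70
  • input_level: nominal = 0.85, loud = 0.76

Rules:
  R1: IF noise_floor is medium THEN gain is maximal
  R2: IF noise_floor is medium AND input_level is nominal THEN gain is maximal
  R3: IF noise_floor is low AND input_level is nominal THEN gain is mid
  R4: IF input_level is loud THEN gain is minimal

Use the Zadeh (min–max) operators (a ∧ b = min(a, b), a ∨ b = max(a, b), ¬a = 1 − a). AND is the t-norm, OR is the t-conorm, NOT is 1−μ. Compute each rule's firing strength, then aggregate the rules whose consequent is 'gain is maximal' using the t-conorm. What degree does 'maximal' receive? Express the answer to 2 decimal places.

0.61

R1: medium=0.61 → w = 0.61
R2: medium=0.61, nominal=0.85; AND[min(a, b)] → w = 0.61
R3: low=0.70, nominal=0.85; AND[min(a, b)] → w = 0.70
R4: loud=0.76 → w = 0.76
Rules with consequent 'maximal': {R1, R2} → strengths 0.61, 0.61
Aggregate via t-conorm [max(a, b)]: 0.61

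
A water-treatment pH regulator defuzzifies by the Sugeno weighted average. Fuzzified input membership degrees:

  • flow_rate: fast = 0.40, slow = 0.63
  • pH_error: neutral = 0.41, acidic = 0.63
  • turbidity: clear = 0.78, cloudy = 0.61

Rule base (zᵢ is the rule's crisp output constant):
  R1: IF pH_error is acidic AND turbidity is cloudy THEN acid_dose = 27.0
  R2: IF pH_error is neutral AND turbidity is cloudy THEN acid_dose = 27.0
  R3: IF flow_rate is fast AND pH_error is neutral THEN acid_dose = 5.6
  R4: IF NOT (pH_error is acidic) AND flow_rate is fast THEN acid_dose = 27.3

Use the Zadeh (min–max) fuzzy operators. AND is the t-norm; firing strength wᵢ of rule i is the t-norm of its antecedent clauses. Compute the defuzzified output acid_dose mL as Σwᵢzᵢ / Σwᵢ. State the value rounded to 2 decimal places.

22.28

R1 (z=27.0): acidic=0.63, cloudy=0.61; AND[min(a, b)] → w = 0.61
R2 (z=27.0): neutral=0.41, cloudy=0.61; AND[min(a, b)] → w = 0.41
R3 (z=5.6): fast=0.40, neutral=0.41; AND[min(a, b)] → w = 0.40
R4 (z=27.3): ¬acidic=1−0.63=0.37, fast=0.40; AND[min(a, b)] → w = 0.37
Weighted average = (0.61·27.0 + 0.41·27.0 + 0.40·5.6 + 0.37·27.3) / (0.61 + 0.41 + 0.40 + 0.37)
  = 39.8810 / 1.7900 = 22.28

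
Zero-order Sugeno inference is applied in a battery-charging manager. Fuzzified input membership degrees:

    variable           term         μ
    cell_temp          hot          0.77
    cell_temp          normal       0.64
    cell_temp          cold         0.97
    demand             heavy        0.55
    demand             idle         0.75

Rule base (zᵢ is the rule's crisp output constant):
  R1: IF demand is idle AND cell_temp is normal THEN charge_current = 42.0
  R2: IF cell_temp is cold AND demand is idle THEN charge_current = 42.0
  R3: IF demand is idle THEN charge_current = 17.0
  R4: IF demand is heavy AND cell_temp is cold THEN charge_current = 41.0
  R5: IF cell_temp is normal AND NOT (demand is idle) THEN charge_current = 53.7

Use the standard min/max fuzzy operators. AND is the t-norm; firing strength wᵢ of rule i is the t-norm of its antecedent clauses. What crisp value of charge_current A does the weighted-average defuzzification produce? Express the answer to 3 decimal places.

36.430

R1 (z=42.0): idle=0.75, normal=0.64; AND[min(a, b)] → w = 0.64
R2 (z=42.0): cold=0.97, idle=0.75; AND[min(a, b)] → w = 0.75
R3 (z=17.0): idle=0.75 → w = 0.75
R4 (z=41.0): heavy=0.55, cold=0.97; AND[min(a, b)] → w = 0.55
R5 (z=53.7): normal=0.64, ¬idle=1−0.75=0.25; AND[min(a, b)] → w = 0.25
Weighted average = (0.64·42.0 + 0.75·42.0 + 0.75·17.0 + 0.55·41.0 + 0.25·53.7) / (0.64 + 0.75 + 0.75 + 0.55 + 0.25)
  = 107.1050 / 2.9400 = 36.430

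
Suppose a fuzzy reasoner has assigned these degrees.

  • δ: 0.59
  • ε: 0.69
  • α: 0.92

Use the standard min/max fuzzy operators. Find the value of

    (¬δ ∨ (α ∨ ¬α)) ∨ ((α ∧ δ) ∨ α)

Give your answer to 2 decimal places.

0.92

¬δ = 1 − 0.59 = 0.41
¬α = 1 − 0.92 = 0.08
α ∨ ¬α = max(a, b) on (0.92, 0.08) = 0.92
¬δ ∨ (α ∨ ¬α) = max(a, b) on (0.41, 0.92) = 0.92
α ∧ δ = min(a, b) on (0.92, 0.59) = 0.59
(α ∧ δ) ∨ α = max(a, b) on (0.59, 0.92) = 0.92
(¬δ ∨ (α ∨ ¬α)) ∨ ((α ∧ δ) ∨ α) = max(a, b) on (0.92, 0.92) = 0.92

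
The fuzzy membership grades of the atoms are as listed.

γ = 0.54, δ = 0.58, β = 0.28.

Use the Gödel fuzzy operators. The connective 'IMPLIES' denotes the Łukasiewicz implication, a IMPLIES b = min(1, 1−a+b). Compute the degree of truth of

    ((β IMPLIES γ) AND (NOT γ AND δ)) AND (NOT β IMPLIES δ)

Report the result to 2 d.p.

0.46

β IMPLIES γ  [Łukasiewicz: min(1, 1−a+b)] with a=0.28, b=0.54 → 1.00
NOT γ = 1 − 0.54 = 0.46
NOT γ AND δ = min(a, b) on (0.46, 0.58) = 0.46
(β IMPLIES γ) AND (NOT γ AND δ) = min(a, b) on (1.00, 0.46) = 0.46
NOT β = 1 − 0.28 = 0.72
NOT β IMPLIES δ  [Łukasiewicz: min(1, 1−a+b)] with a=0.72, b=0.58 → 0.86
((β IMPLIES γ) AND (NOT γ AND δ)) AND (NOT β IMPLIES δ) = min(a, b) on (0.46, 0.86) = 0.46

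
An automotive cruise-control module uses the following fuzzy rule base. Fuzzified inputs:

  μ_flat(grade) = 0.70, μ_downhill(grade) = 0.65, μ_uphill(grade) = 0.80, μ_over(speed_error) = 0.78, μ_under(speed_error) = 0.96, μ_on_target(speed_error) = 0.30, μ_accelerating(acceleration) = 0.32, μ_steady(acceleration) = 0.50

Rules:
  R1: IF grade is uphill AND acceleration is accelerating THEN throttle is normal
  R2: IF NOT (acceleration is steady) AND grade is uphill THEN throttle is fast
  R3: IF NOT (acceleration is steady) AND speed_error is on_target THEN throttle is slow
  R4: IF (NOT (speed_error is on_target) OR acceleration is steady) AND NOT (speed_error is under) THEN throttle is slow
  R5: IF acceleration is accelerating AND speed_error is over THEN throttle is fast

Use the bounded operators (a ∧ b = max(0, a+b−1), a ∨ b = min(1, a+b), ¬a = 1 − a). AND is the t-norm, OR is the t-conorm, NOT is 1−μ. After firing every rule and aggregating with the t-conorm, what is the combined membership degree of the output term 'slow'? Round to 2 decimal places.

0.04

R1: uphill=0.80, accelerating=0.32; AND[max(0, a+b−1)] → w = 0.12
R2: ¬steady=1−0.50=0.50, uphill=0.80; AND[max(0, a+b−1)] → w = 0.30
R3: ¬steady=1−0.50=0.50, on_target=0.30; AND[max(0, a+b−1)] → w = 0.00
R4: (¬on_target=1−0.30=0.70 OR steady=0.50) = 1.00; AND[max(0, a+b−1)] with ¬under=1−0.96=0.04 → w = 0.04
R5: accelerating=0.32, over=0.78; AND[max(0, a+b−1)] → w = 0.10
Rules with consequent 'slow': {R3, R4} → strengths 0.00, 0.04
Aggregate via t-conorm [min(1, a+b)]: 0.04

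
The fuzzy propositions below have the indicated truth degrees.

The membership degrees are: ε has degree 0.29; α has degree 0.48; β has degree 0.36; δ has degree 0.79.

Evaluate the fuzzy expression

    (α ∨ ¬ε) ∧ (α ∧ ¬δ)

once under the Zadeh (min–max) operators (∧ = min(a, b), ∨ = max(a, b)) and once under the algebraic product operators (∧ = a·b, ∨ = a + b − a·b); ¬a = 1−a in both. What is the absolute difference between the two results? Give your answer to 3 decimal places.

Under Zadeh (min–max):
  ¬ε = 1 − 0.29 = 0.71
  α ∨ ¬ε = max(a, b) on (0.48, 0.71) = 0.71
  ¬δ = 1 − 0.79 = 0.21
  α ∧ ¬δ = min(a, b) on (0.48, 0.21) = 0.21
  (α ∨ ¬ε) ∧ (α ∧ ¬δ) = min(a, b) on (0.71, 0.21) = 0.21
  → value = 0.2100
Under algebraic product:
  ¬ε = 1 − 0.2900 = 0.7100
  α ∨ ¬ε = a + b − a·b on (0.4800, 0.7100) = 0.8492
  ¬δ = 1 − 0.7900 = 0.2100
  α ∧ ¬δ = a·b on (0.4800, 0.2100) = 0.1008
  (α ∨ ¬ε) ∧ (α ∧ ¬δ) = a·b on (0.8492, 0.1008) = 0.0856
  → value = 0.0856
|0.2100 − 0.0856| = 0.124

0.124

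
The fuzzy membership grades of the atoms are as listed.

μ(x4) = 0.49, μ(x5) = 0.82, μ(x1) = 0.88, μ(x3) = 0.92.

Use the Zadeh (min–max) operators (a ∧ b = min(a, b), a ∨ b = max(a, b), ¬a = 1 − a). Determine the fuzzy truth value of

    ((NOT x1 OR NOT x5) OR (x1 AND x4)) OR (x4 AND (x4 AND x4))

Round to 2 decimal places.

NOT x1 = 1 − 0.88 = 0.12
NOT x5 = 1 − 0.82 = 0.18
NOT x1 OR NOT x5 = max(a, b) on (0.12, 0.18) = 0.18
x1 AND x4 = min(a, b) on (0.88, 0.49) = 0.49
(NOT x1 OR NOT x5) OR (x1 AND x4) = max(a, b) on (0.18, 0.49) = 0.49
x4 AND x4 = min(a, b) on (0.49, 0.49) = 0.49
x4 AND (x4 AND x4) = min(a, b) on (0.49, 0.49) = 0.49
((NOT x1 OR NOT x5) OR (x1 AND x4)) OR (x4 AND (x4 AND x4)) = max(a, b) on (0.49, 0.49) = 0.49

0.49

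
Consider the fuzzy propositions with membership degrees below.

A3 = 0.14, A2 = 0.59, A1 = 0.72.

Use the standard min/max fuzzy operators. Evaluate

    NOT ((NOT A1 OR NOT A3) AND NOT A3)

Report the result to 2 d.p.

0.14

NOT A1 = 1 − 0.72 = 0.28
NOT A3 = 1 − 0.14 = 0.86
NOT A1 OR NOT A3 = max(a, b) on (0.28, 0.86) = 0.86
NOT A3 = 1 − 0.14 = 0.86
(NOT A1 OR NOT A3) AND NOT A3 = min(a, b) on (0.86, 0.86) = 0.86
NOT ((NOT A1 OR NOT A3) AND NOT A3) = 1 − 0.86 = 0.14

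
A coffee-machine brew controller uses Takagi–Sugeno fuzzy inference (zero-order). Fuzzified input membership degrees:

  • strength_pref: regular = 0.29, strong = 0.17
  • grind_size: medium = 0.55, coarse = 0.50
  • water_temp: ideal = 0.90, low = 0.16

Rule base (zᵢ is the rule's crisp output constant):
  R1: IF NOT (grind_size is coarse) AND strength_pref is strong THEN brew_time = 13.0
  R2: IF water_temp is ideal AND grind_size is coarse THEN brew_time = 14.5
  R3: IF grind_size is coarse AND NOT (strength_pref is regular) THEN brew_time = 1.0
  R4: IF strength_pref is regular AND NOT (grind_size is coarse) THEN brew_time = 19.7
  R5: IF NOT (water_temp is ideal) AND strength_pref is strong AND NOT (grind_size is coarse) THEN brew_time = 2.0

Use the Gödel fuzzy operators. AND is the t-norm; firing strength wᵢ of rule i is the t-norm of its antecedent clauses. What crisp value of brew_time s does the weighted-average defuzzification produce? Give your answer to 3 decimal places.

R1 (z=13.0): ¬coarse=1−0.50=0.50, strong=0.17; AND[min(a, b)] → w = 0.17
R2 (z=14.5): ideal=0.90, coarse=0.50; AND[min(a, b)] → w = 0.50
R3 (z=1.0): coarse=0.50, ¬regular=1−0.29=0.71; AND[min(a, b)] → w = 0.50
R4 (z=19.7): regular=0.29, ¬coarse=1−0.50=0.50; AND[min(a, b)] → w = 0.29
R5 (z=2.0): ¬ideal=1−0.90=0.10, strong=0.17, ¬coarse=1−0.50=0.50; AND[min(a, b)] → w = 0.10
Weighted average = (0.17·13.0 + 0.50·14.5 + 0.50·1.0 + 0.29·19.7 + 0.10·2.0) / (0.17 + 0.50 + 0.50 + 0.29 + 0.10)
  = 15.8730 / 1.5600 = 10.175

10.175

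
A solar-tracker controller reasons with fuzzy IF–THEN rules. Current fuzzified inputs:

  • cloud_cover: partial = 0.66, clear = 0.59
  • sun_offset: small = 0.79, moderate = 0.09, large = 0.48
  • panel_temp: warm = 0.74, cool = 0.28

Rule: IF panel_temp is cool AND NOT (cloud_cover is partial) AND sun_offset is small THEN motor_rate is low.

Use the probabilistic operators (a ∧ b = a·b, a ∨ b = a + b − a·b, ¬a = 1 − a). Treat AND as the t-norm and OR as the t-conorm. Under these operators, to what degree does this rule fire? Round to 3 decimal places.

firing strength: cool=0.28, ¬partial=1−0.66=0.34, small=0.79; AND[a·b] → w = 0.0752

0.075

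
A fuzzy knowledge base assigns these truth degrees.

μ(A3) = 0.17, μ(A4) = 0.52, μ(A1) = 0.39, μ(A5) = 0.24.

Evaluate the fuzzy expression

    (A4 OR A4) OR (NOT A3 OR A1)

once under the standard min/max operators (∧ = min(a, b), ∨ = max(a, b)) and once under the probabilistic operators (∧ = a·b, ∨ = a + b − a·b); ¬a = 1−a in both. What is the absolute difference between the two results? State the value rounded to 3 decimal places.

Under standard min/max:
  A4 OR A4 = max(a, b) on (0.52, 0.52) = 0.52
  NOT A3 = 1 − 0.17 = 0.83
  NOT A3 OR A1 = max(a, b) on (0.83, 0.39) = 0.83
  (A4 OR A4) OR (NOT A3 OR A1) = max(a, b) on (0.52, 0.83) = 0.83
  → value = 0.8300
Under probabilistic:
  A4 OR A4 = a + b − a·b on (0.5200, 0.5200) = 0.7696
  NOT A3 = 1 − 0.1700 = 0.8300
  NOT A3 OR A1 = a + b − a·b on (0.8300, 0.3900) = 0.8963
  (A4 OR A4) OR (NOT A3 OR A1) = a + b − a·b on (0.7696, 0.8963) = 0.9761
  → value = 0.9761
|0.8300 − 0.9761| = 0.146

0.146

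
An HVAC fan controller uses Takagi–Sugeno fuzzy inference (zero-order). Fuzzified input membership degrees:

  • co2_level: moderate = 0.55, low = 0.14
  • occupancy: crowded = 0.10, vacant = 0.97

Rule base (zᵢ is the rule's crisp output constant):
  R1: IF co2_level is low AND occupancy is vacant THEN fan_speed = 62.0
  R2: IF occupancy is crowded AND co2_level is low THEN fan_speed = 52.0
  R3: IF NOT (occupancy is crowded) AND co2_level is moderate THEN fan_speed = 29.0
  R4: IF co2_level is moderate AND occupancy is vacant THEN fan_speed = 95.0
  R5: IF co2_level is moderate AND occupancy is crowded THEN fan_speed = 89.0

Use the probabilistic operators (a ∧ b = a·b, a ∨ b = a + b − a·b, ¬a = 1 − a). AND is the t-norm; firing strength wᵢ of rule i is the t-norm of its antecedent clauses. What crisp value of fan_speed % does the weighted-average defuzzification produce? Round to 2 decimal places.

R1 (z=62.0): low=0.14, vacant=0.97; AND[a·b] → w = 0.1358
R2 (z=52.0): crowded=0.10, low=0.14; AND[a·b] → w = 0.0140
R3 (z=29.0): ¬crowded=1−0.10=0.90, moderate=0.55; AND[a·b] → w = 0.4950
R4 (z=95.0): moderate=0.55, vacant=0.97; AND[a·b] → w = 0.5335
R5 (z=89.0): moderate=0.55, crowded=0.10; AND[a·b] → w = 0.0550
Weighted average = (0.1358·62.0 + 0.0140·52.0 + 0.4950·29.0 + 0.5335·95.0 + 0.0550·89.0) / (0.1358 + 0.0140 + 0.4950 + 0.5335 + 0.0550)
  = 79.0801 / 1.2333 = 64.12

64.12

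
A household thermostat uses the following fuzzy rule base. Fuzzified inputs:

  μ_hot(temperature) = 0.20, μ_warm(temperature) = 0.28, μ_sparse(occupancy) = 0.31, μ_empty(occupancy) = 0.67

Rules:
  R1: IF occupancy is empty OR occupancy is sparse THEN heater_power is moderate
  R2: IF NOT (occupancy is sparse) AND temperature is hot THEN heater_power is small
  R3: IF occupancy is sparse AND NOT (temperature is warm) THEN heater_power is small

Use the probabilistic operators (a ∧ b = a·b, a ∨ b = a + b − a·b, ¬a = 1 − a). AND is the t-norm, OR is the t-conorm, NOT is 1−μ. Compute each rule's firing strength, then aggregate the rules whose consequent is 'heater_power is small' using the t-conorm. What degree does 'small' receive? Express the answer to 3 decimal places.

R1: empty=0.67, sparse=0.31; OR[a + b − a·b] → w = 0.7723
R2: ¬sparse=1−0.31=0.69, hot=0.20; AND[a·b] → w = 0.1380
R3: sparse=0.31, ¬warm=1−0.28=0.72; AND[a·b] → w = 0.2232
Rules with consequent 'small': {R2, R3} → strengths 0.1380, 0.2232
Aggregate via t-conorm [a + b − a·b]: 0.3304

0.330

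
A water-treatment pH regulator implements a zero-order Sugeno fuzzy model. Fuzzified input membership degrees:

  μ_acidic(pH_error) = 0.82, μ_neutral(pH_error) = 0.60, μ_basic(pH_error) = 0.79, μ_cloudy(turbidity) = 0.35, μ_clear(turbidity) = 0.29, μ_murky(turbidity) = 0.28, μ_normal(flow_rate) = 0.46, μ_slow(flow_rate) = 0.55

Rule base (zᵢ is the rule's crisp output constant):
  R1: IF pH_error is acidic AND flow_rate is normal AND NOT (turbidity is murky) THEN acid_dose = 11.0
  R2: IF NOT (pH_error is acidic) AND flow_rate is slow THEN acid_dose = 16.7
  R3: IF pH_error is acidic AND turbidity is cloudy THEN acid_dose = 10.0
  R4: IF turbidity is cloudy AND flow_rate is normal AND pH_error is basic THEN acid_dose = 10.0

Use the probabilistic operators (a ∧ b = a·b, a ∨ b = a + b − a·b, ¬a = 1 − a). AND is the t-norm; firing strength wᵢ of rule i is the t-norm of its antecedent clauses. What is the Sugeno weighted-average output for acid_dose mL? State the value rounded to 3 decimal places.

R1 (z=11.0): acidic=0.82, normal=0.46, ¬murky=1−0.28=0.72; AND[a·b] → w = 0.2716
R2 (z=16.7): ¬acidic=1−0.82=0.18, slow=0.55; AND[a·b] → w = 0.0990
R3 (z=10.0): acidic=0.82, cloudy=0.35; AND[a·b] → w = 0.2870
R4 (z=10.0): cloudy=0.35, normal=0.46, basic=0.79; AND[a·b] → w = 0.1272
Weighted average = (0.2716·11.0 + 0.0990·16.7 + 0.2870·10.0 + 0.1272·10.0) / (0.2716 + 0.0990 + 0.2870 + 0.1272)
  = 8.7826 / 0.7848 = 11.191

11.191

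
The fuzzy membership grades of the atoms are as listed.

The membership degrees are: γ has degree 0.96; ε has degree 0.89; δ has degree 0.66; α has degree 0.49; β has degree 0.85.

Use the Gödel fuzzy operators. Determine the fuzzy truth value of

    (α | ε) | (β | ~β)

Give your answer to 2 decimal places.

0.89

α | ε = max(a, b) on (0.49, 0.89) = 0.89
~β = 1 − 0.85 = 0.15
β | ~β = max(a, b) on (0.85, 0.15) = 0.85
(α | ε) | (β | ~β) = max(a, b) on (0.89, 0.85) = 0.89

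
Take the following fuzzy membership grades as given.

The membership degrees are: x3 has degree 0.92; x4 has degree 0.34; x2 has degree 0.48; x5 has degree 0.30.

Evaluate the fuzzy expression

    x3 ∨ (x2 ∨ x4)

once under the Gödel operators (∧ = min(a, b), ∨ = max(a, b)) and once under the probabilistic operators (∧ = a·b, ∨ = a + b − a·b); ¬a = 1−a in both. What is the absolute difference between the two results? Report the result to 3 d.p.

Under Gödel:
  x2 ∨ x4 = max(a, b) on (0.48, 0.34) = 0.48
  x3 ∨ (x2 ∨ x4) = max(a, b) on (0.92, 0.48) = 0.92
  → value = 0.9200
Under probabilistic:
  x2 ∨ x4 = a + b − a·b on (0.4800, 0.3400) = 0.6568
  x3 ∨ (x2 ∨ x4) = a + b − a·b on (0.9200, 0.6568) = 0.9725
  → value = 0.9725
|0.9200 − 0.9725| = 0.053

0.053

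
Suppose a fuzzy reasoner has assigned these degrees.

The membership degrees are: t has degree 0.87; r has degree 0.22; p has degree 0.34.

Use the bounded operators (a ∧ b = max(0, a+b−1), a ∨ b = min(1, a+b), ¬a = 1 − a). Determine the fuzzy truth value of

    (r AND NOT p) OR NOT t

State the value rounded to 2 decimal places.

NOT p = 1 − 0.34 = 0.66
r AND NOT p = max(0, a+b−1) on (0.22, 0.66) = 0.00
NOT t = 1 − 0.87 = 0.13
(r AND NOT p) OR NOT t = min(1, a+b) on (0.00, 0.13) = 0.13

0.13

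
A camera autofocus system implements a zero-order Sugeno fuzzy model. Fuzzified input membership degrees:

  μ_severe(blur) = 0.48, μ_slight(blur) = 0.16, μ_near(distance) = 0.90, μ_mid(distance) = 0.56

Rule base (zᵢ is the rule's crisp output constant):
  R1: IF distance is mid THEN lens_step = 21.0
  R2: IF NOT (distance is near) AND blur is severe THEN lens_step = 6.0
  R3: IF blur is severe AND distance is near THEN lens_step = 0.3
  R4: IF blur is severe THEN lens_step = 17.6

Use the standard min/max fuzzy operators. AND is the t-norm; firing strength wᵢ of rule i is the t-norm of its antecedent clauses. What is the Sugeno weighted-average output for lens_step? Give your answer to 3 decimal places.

R1 (z=21.0): mid=0.56 → w = 0.56
R2 (z=6.0): ¬near=1−0.90=0.10, severe=0.48; AND[min(a, b)] → w = 0.10
R3 (z=0.3): severe=0.48, near=0.90; AND[min(a, b)] → w = 0.48
R4 (z=17.6): severe=0.48 → w = 0.48
Weighted average = (0.56·21.0 + 0.10·6.0 + 0.48·0.3 + 0.48·17.6) / (0.56 + 0.10 + 0.48 + 0.48)
  = 20.9520 / 1.6200 = 12.933

12.933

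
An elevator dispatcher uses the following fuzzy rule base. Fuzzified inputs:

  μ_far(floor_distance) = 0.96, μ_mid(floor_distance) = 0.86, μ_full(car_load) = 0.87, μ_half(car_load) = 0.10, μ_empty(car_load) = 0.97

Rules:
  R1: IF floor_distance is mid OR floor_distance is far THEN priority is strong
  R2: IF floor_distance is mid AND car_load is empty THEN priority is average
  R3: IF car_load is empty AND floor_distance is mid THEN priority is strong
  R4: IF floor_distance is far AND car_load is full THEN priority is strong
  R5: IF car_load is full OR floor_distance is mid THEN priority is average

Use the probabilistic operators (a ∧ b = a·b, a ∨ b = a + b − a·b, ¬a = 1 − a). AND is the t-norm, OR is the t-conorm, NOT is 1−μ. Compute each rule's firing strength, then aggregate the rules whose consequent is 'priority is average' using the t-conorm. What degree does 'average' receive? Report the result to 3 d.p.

0.997

R1: mid=0.86, far=0.96; OR[a + b − a·b] → w = 0.9944
R2: mid=0.86, empty=0.97; AND[a·b] → w = 0.8342
R3: empty=0.97, mid=0.86; AND[a·b] → w = 0.8342
R4: far=0.96, full=0.87; AND[a·b] → w = 0.8352
R5: full=0.87, mid=0.86; OR[a + b − a·b] → w = 0.9818
Rules with consequent 'average': {R2, R5} → strengths 0.8342, 0.9818
Aggregate via t-conorm [a + b − a·b]: 0.9970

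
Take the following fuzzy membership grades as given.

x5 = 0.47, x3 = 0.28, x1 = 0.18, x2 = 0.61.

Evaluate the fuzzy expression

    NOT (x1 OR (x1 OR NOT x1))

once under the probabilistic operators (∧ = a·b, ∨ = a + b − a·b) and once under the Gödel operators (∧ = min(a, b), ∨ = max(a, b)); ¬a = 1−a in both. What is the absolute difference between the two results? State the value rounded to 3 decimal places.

Under probabilistic:
  NOT x1 = 1 − 0.1800 = 0.8200
  x1 OR NOT x1 = a + b − a·b on (0.1800, 0.8200) = 0.8524
  x1 OR (x1 OR NOT x1) = a + b − a·b on (0.1800, 0.8524) = 0.8790
  NOT (x1 OR (x1 OR NOT x1)) = 1 − 0.8790 = 0.1210
  → value = 0.1210
Under Gödel:
  NOT x1 = 1 − 0.18 = 0.82
  x1 OR NOT x1 = max(a, b) on (0.18, 0.82) = 0.82
  x1 OR (x1 OR NOT x1) = max(a, b) on (0.18, 0.82) = 0.82
  NOT (x1 OR (x1 OR NOT x1)) = 1 − 0.82 = 0.18
  → value = 0.1800
|0.1210 − 0.1800| = 0.059

0.059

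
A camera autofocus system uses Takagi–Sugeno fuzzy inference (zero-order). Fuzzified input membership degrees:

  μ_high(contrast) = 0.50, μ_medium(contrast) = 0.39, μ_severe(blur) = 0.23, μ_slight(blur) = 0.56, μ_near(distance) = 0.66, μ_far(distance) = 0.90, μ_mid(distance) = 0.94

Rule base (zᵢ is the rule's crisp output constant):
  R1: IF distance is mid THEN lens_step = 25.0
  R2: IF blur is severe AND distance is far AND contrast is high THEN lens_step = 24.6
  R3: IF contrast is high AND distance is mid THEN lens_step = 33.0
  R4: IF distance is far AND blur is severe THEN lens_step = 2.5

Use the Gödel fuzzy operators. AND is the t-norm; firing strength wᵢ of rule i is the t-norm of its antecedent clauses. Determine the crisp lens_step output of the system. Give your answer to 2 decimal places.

R1 (z=25.0): mid=0.94 → w = 0.94
R2 (z=24.6): severe=0.23, far=0.90, high=0.50; AND[min(a, b)] → w = 0.23
R3 (z=33.0): high=0.50, mid=0.94; AND[min(a, b)] → w = 0.50
R4 (z=2.5): far=0.90, severe=0.23; AND[min(a, b)] → w = 0.23
Weighted average = (0.94·25.0 + 0.23·24.6 + 0.50·33.0 + 0.23·2.5) / (0.94 + 0.23 + 0.50 + 0.23)
  = 46.2330 / 1.9000 = 24.33

24.33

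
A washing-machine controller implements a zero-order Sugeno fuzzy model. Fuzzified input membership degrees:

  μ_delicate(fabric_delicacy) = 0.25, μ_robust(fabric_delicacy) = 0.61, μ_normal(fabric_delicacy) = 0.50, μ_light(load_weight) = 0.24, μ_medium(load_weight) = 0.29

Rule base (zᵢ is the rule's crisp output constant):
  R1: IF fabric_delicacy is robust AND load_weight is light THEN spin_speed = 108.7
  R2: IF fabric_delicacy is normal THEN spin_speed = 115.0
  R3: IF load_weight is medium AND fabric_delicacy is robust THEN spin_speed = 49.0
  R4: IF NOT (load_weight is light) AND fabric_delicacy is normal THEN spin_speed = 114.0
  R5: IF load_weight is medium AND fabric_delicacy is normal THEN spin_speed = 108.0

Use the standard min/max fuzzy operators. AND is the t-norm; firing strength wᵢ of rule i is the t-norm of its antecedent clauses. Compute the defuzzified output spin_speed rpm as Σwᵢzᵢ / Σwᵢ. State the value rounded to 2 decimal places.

R1 (z=108.7): robust=0.61, light=0.24; AND[min(a, b)] → w = 0.24
R2 (z=115.0): normal=0.50 → w = 0.50
R3 (z=49.0): medium=0.29, robust=0.61; AND[min(a, b)] → w = 0.29
R4 (z=114.0): ¬light=1−0.24=0.76, normal=0.50; AND[min(a, b)] → w = 0.50
R5 (z=108.0): medium=0.29, normal=0.50; AND[min(a, b)] → w = 0.29
Weighted average = (0.24·108.7 + 0.50·115.0 + 0.29·49.0 + 0.50·114.0 + 0.29·108.0) / (0.24 + 0.50 + 0.29 + 0.50 + 0.29)
  = 186.1180 / 1.8200 = 102.26

102.26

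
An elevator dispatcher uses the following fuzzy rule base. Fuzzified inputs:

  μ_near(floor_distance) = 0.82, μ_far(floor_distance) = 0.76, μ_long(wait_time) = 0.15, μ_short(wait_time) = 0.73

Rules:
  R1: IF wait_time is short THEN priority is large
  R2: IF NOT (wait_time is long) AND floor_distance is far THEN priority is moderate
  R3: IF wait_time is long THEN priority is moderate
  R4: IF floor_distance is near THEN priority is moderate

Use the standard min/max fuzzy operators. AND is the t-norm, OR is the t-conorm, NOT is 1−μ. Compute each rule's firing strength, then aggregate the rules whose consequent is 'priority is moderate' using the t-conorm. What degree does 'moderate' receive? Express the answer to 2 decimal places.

0.82

R1: short=0.73 → w = 0.73
R2: ¬long=1−0.15=0.85, far=0.76; AND[min(a, b)] → w = 0.76
R3: long=0.15 → w = 0.15
R4: near=0.82 → w = 0.82
Rules with consequent 'moderate': {R2, R3, R4} → strengths 0.76, 0.15, 0.82
Aggregate via t-conorm [max(a, b)]: 0.82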